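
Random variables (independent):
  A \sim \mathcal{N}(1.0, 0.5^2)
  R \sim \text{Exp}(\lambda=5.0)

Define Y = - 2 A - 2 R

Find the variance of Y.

For independent RVs: Var(aX + bY) = a²Var(X) + b²Var(Y)
Var(A) = 0.25
Var(R) = 0.04
Var(Y) = (-2)²*0.25 + (-2)²*0.04
= 4*0.25 + 4*0.04 = 1.16

1.16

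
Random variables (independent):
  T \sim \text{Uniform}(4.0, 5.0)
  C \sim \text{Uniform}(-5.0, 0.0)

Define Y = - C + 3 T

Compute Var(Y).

For independent RVs: Var(aX + bY) = a²Var(X) + b²Var(Y)
Var(T) = 0.083333333
Var(C) = 2.0833333
Var(Y) = 3²*0.083333333 + (-1)²*2.0833333
= 9*0.083333333 + 1*2.0833333 = 2.8333333

2.8333333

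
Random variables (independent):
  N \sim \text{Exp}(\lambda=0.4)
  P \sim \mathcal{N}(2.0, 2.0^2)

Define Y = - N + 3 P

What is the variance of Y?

For independent RVs: Var(aX + bY) = a²Var(X) + b²Var(Y)
Var(N) = 6.25
Var(P) = 4
Var(Y) = (-1)²*6.25 + 3²*4
= 1*6.25 + 9*4 = 42.25

42.25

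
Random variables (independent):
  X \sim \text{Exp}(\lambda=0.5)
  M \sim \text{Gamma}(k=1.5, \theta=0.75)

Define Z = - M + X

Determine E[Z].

E[Z] = 1*E[X] - 1*E[M]
E[X] = 2
E[M] = 1.125
E[Z] = 1*2 - 1*1.125 = 0.875

0.875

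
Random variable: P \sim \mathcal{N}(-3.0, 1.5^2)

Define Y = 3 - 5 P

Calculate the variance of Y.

For Y = aP + b: Var(Y) = a² * Var(P)
Var(P) = 1.5^2 = 2.25
Var(Y) = (-5)² * 2.25 = 25 * 2.25 = 56.25

56.25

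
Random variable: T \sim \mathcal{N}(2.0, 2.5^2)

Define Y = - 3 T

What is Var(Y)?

For Y = aT + b: Var(Y) = a² * Var(T)
Var(T) = 2.5^2 = 6.25
Var(Y) = (-3)² * 6.25 = 9 * 6.25 = 56.25

56.25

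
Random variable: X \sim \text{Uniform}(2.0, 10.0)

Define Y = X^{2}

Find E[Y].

E[Y] = 1*E[X²]
E[X] = 6
E[X²] = Var(X) + (E[X])² = 5.3333333 + 36 = 41.333333
E[Y] = 1*41.333333 = 41.333333

41.333333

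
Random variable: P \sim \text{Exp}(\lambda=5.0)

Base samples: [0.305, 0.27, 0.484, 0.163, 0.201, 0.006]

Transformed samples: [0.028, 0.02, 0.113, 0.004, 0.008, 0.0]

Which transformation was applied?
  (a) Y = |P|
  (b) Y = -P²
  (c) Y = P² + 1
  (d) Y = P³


Checking option (d) Y = P³:
  P = 0.305 -> Y = 0.028 ✓
  P = 0.27 -> Y = 0.02 ✓
  P = 0.484 -> Y = 0.113 ✓
All samples match this transformation.

(d) P³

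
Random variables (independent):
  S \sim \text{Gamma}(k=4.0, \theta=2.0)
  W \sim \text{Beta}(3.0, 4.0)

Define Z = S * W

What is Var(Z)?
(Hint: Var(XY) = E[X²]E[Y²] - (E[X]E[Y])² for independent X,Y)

Var(XY) = E[X²]E[Y²] - (E[X]E[Y])²
E[S] = 8, Var(S) = 16
E[W] = 0.42857143, Var(W) = 0.030612245
E[S²] = 16 + 8² = 80
E[W²] = 0.030612245 + 0.42857143² = 0.21428571
Var(Z) = 80*0.21428571 - (8*0.42857143)²
= 17.142857 - 11.755102 = 5.3877551

5.3877551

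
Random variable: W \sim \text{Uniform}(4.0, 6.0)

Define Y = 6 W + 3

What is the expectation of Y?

For Y = 6W + 3:
E[Y] = 6 * E[W] + 3
E[W] = (4 + 6)/2 = 5
E[Y] = 6 * 5 + 3 = 33

33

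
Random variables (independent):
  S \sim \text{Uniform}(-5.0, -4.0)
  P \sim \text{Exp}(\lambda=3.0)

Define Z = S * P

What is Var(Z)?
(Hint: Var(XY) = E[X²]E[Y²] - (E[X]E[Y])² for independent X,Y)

Var(XY) = E[X²]E[Y²] - (E[X]E[Y])²
E[S] = -4.5, Var(S) = 0.083333333
E[P] = 0.33333333, Var(P) = 0.11111111
E[S²] = 0.083333333 + (-4.5)² = 20.333333
E[P²] = 0.11111111 + 0.33333333² = 0.22222222
Var(Z) = 20.333333*0.22222222 - (-4.5*0.33333333)²
= 4.5185185 - 2.25 = 2.2685185

2.2685185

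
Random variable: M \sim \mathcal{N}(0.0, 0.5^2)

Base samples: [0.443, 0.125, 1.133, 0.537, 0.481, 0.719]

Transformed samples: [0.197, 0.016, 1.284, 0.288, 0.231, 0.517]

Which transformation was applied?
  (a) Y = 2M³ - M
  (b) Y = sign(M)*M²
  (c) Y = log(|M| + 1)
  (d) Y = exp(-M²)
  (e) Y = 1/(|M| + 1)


Checking option (b) Y = sign(M)*M²:
  M = 0.443 -> Y = 0.197 ✓
  M = 0.125 -> Y = 0.016 ✓
  M = 1.133 -> Y = 1.284 ✓
All samples match this transformation.

(b) sign(M)*M²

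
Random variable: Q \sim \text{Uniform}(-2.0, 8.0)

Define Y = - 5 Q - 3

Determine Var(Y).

For Y = aQ + b: Var(Y) = a² * Var(Q)
Var(Q) = (8 + 2)^2/12 = 8.3333333
Var(Y) = (-5)² * 8.3333333 = 25 * 8.3333333 = 208.33333

208.33333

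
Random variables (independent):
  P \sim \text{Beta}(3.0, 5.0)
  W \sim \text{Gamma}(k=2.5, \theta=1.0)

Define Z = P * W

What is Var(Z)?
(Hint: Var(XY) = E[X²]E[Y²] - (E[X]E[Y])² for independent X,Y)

Var(XY) = E[X²]E[Y²] - (E[X]E[Y])²
E[P] = 0.375, Var(P) = 0.026041667
E[W] = 2.5, Var(W) = 2.5
E[P²] = 0.026041667 + 0.375² = 0.16666667
E[W²] = 2.5 + 2.5² = 8.75
Var(Z) = 0.16666667*8.75 - (0.375*2.5)²
= 1.4583333 - 0.87890625 = 0.57942708

0.57942708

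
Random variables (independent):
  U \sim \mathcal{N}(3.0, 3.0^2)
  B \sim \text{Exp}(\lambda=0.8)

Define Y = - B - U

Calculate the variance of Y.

For independent RVs: Var(aX + bY) = a²Var(X) + b²Var(Y)
Var(U) = 9
Var(B) = 1.5625
Var(Y) = (-1)²*9 + (-1)²*1.5625
= 1*9 + 1*1.5625 = 10.5625

10.5625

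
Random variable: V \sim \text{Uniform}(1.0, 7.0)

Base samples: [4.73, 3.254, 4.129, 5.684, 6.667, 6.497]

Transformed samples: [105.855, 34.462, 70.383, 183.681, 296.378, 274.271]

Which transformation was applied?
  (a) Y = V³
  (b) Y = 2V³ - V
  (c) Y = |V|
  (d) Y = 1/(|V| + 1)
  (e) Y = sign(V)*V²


Checking option (a) Y = V³:
  V = 4.73 -> Y = 105.855 ✓
  V = 3.254 -> Y = 34.462 ✓
  V = 4.129 -> Y = 70.383 ✓
All samples match this transformation.

(a) V³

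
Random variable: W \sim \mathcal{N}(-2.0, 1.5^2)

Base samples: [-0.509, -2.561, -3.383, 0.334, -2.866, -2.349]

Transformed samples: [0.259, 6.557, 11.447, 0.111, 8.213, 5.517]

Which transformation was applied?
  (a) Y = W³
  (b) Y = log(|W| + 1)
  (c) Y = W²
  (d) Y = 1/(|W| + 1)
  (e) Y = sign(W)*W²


Checking option (c) Y = W²:
  W = -0.509 -> Y = 0.259 ✓
  W = -2.561 -> Y = 6.557 ✓
  W = -3.383 -> Y = 11.447 ✓
All samples match this transformation.

(c) W²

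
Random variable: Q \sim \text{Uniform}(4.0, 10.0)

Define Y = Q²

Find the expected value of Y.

E[Q²] = Var(Q) + (E[Q])² = 3 + 49 = 52

52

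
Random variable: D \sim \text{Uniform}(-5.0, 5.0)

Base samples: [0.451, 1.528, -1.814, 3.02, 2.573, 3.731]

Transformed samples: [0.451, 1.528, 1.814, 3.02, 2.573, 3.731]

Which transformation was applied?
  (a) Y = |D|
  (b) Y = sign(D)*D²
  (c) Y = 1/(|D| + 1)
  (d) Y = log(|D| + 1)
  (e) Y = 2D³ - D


Checking option (a) Y = |D|:
  D = 0.451 -> Y = 0.451 ✓
  D = 1.528 -> Y = 1.528 ✓
  D = -1.814 -> Y = 1.814 ✓
All samples match this transformation.

(a) |D|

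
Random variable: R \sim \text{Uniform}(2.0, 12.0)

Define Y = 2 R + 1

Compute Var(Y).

For Y = aR + b: Var(Y) = a² * Var(R)
Var(R) = (12 - 2)^2/12 = 8.3333333
Var(Y) = 2² * 8.3333333 = 4 * 8.3333333 = 33.333333

33.333333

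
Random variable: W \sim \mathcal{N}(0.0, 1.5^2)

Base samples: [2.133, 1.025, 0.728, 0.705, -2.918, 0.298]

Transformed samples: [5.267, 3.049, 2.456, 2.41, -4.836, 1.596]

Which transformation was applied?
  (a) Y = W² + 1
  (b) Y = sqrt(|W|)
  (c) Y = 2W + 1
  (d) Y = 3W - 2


Checking option (c) Y = 2W + 1:
  W = 2.133 -> Y = 5.267 ✓
  W = 1.025 -> Y = 3.049 ✓
  W = 0.728 -> Y = 2.456 ✓
All samples match this transformation.

(c) 2W + 1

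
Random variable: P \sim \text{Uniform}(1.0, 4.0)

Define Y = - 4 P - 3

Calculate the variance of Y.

For Y = aP + b: Var(Y) = a² * Var(P)
Var(P) = (4 - 1)^2/12 = 0.75
Var(Y) = (-4)² * 0.75 = 16 * 0.75 = 12

12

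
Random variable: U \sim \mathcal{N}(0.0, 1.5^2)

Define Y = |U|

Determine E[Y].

For X ~ N(0, 1.5²), E[|X|] = sigma * sqrt(2/pi)
= 1.5 * sqrt(2/pi) = 1.1968268

1.1968268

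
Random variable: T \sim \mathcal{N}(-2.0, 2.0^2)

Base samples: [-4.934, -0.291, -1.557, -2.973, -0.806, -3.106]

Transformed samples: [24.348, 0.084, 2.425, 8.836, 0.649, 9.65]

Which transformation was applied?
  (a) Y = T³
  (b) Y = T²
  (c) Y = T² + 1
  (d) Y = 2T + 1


Checking option (b) Y = T²:
  T = -4.934 -> Y = 24.348 ✓
  T = -0.291 -> Y = 0.084 ✓
  T = -1.557 -> Y = 2.425 ✓
All samples match this transformation.

(b) T²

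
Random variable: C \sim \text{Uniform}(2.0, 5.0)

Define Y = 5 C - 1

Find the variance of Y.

For Y = aC + b: Var(Y) = a² * Var(C)
Var(C) = (5 - 2)^2/12 = 0.75
Var(Y) = 5² * 0.75 = 25 * 0.75 = 18.75

18.75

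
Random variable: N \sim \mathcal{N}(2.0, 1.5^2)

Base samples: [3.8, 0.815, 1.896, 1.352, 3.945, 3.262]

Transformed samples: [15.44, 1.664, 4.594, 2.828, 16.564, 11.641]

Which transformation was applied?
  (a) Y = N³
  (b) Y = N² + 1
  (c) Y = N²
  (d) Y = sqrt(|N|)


Checking option (b) Y = N² + 1:
  N = 3.8 -> Y = 15.44 ✓
  N = 0.815 -> Y = 1.664 ✓
  N = 1.896 -> Y = 4.594 ✓
All samples match this transformation.

(b) N² + 1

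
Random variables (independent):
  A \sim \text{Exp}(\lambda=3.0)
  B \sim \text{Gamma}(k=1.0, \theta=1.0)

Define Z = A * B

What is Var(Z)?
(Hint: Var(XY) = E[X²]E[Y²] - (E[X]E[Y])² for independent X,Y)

Var(XY) = E[X²]E[Y²] - (E[X]E[Y])²
E[A] = 0.33333333, Var(A) = 0.11111111
E[B] = 1, Var(B) = 1
E[A²] = 0.11111111 + 0.33333333² = 0.22222222
E[B²] = 1 + 1² = 2
Var(Z) = 0.22222222*2 - (0.33333333*1)²
= 0.44444444 - 0.11111111 = 0.33333333

0.33333333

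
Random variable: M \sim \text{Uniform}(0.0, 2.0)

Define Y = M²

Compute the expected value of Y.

E[M²] = Var(M) + (E[M])² = 0.33333333 + 1 = 1.3333333

1.3333333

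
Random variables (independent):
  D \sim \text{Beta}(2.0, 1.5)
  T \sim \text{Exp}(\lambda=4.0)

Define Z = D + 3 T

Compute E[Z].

E[Z] = 1*E[D] + 3*E[T]
E[D] = 0.57142857
E[T] = 0.25
E[Z] = 1*0.57142857 + 3*0.25 = 1.3214286

1.3214286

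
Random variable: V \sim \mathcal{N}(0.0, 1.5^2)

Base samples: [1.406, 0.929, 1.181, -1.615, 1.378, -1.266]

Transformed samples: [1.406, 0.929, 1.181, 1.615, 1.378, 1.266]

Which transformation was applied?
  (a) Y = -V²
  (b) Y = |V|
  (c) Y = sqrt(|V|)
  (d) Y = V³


Checking option (b) Y = |V|:
  V = 1.406 -> Y = 1.406 ✓
  V = 0.929 -> Y = 0.929 ✓
  V = 1.181 -> Y = 1.181 ✓
All samples match this transformation.

(b) |V|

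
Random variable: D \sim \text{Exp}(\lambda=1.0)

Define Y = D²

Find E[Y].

Using E[X²] = Var(X) + (E[X])²:
E[D] = 1
Var(D) = 1/1.0^2 = 1
E[D²] = 1 + 1² = 1 + 1 = 2

2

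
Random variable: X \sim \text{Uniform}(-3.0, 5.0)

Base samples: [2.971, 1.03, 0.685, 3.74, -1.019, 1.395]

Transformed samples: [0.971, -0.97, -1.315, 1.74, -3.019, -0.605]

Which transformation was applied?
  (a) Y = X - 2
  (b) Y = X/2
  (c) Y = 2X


Checking option (a) Y = X - 2:
  X = 2.971 -> Y = 0.971 ✓
  X = 1.03 -> Y = -0.97 ✓
  X = 0.685 -> Y = -1.315 ✓
All samples match this transformation.

(a) X - 2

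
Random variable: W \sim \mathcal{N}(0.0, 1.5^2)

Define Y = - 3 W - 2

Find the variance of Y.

For Y = aW + b: Var(Y) = a² * Var(W)
Var(W) = 1.5^2 = 2.25
Var(Y) = (-3)² * 2.25 = 9 * 2.25 = 20.25

20.25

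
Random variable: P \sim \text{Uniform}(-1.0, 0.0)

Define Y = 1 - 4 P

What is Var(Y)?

For Y = aP + b: Var(Y) = a² * Var(P)
Var(P) = (0 + 1)^2/12 = 0.083333333
Var(Y) = (-4)² * 0.083333333 = 16 * 0.083333333 = 1.3333333

1.3333333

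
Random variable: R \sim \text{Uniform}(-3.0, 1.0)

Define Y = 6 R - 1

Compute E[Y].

For Y = 6R - 1:
E[Y] = 6 * E[R] - 1
E[R] = (-3 + 1)/2 = -1
E[Y] = 6 * (-1) - 1 = -7

-7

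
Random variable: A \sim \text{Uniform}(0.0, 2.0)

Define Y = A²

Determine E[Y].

Using E[X²] = Var(X) + (E[X])²:
E[A] = 1
Var(A) = (2 - 0)^2/12 = 0.33333333
E[A²] = 0.33333333 + 1² = 0.33333333 + 1 = 1.3333333

1.3333333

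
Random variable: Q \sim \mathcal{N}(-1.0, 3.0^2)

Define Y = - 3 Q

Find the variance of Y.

For Y = aQ + b: Var(Y) = a² * Var(Q)
Var(Q) = 3.0^2 = 9
Var(Y) = (-3)² * 9 = 9 * 9 = 81

81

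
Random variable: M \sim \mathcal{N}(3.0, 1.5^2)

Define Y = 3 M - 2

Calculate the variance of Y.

For Y = aM + b: Var(Y) = a² * Var(M)
Var(M) = 1.5^2 = 2.25
Var(Y) = 3² * 2.25 = 9 * 2.25 = 20.25

20.25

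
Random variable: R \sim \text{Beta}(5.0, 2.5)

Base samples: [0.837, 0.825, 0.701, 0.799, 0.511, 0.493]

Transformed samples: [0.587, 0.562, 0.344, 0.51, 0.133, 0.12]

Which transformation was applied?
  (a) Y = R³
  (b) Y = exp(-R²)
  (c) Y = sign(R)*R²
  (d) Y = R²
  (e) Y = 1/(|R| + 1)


Checking option (a) Y = R³:
  R = 0.837 -> Y = 0.587 ✓
  R = 0.825 -> Y = 0.562 ✓
  R = 0.701 -> Y = 0.344 ✓
All samples match this transformation.

(a) R³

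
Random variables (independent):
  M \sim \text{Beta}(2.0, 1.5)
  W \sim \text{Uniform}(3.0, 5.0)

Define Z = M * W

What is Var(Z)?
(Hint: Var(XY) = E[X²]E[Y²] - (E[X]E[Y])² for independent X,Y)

Var(XY) = E[X²]E[Y²] - (E[X]E[Y])²
E[M] = 0.57142857, Var(M) = 0.054421769
E[W] = 4, Var(W) = 0.33333333
E[M²] = 0.054421769 + 0.57142857² = 0.38095238
E[W²] = 0.33333333 + 4² = 16.333333
Var(Z) = 0.38095238*16.333333 - (0.57142857*4)²
= 6.2222222 - 5.2244898 = 0.99773243

0.99773243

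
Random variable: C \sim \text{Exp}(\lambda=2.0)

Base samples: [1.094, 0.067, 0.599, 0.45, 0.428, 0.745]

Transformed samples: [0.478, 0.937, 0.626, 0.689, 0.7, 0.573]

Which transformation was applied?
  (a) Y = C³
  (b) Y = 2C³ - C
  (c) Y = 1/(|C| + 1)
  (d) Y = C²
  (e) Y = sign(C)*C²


Checking option (c) Y = 1/(|C| + 1):
  C = 1.094 -> Y = 0.478 ✓
  C = 0.067 -> Y = 0.937 ✓
  C = 0.599 -> Y = 0.626 ✓
All samples match this transformation.

(c) 1/(|C| + 1)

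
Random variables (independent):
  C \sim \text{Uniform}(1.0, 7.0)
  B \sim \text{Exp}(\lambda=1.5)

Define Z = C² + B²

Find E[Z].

E[Z] = E[C²] + E[B²]
E[C²] = Var(C) + E[C]² = 3 + 16 = 19
E[B²] = Var(B) + E[B]² = 0.44444444 + 0.44444444 = 0.88888889
E[Z] = 19 + 0.88888889 = 19.888889

19.888889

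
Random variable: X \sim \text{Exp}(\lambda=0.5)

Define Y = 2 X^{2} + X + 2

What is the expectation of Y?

E[Y] = 2*E[X²] + 1*E[X] + 2
E[X] = 2
E[X²] = Var(X) + (E[X])² = 4 + 4 = 8
E[Y] = 2*8 + 1*2 + 2 = 20

20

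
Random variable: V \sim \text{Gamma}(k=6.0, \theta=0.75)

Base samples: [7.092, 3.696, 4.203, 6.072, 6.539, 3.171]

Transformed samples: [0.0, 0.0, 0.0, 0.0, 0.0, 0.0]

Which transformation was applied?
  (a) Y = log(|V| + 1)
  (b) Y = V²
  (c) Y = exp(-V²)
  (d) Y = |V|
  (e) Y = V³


Checking option (c) Y = exp(-V²):
  V = 7.092 -> Y = 0.0 ✓
  V = 3.696 -> Y = 0.0 ✓
  V = 4.203 -> Y = 0.0 ✓
All samples match this transformation.

(c) exp(-V²)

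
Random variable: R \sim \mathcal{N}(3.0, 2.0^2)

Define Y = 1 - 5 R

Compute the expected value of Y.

For Y = -5R + 1:
E[Y] = -5 * E[R] + 1
E[R] = 3.0 = 3
E[Y] = -5 * 3 + 1 = -14

-14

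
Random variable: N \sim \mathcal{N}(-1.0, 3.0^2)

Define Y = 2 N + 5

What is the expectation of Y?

For Y = 2N + 5:
E[Y] = 2 * E[N] + 5
E[N] = -1.0 = -1
E[Y] = 2 * (-1) + 5 = 3

3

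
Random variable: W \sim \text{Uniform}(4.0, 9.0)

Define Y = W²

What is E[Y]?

Using E[X²] = Var(X) + (E[X])²:
E[W] = 6.5
Var(W) = (9 - 4)^2/12 = 2.0833333
E[W²] = 2.0833333 + 6.5² = 2.0833333 + 42.25 = 44.333333

44.333333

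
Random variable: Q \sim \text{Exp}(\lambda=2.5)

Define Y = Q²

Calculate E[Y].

E[Q²] = Var(Q) + (E[Q])² = 0.16 + 0.16 = 0.32

0.32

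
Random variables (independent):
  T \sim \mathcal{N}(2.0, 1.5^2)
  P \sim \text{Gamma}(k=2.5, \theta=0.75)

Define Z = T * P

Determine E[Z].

For independent RVs: E[XY] = E[X]*E[Y]
E[T] = 2
E[P] = 1.875
E[Z] = 2 * 1.875 = 3.75

3.75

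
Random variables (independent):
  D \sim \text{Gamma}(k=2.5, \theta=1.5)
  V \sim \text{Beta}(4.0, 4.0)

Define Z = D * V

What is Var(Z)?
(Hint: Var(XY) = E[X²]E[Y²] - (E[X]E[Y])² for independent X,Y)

Var(XY) = E[X²]E[Y²] - (E[X]E[Y])²
E[D] = 3.75, Var(D) = 5.625
E[V] = 0.5, Var(V) = 0.027777778
E[D²] = 5.625 + 3.75² = 19.6875
E[V²] = 0.027777778 + 0.5² = 0.27777778
Var(Z) = 19.6875*0.27777778 - (3.75*0.5)²
= 5.46875 - 3.515625 = 1.953125

1.953125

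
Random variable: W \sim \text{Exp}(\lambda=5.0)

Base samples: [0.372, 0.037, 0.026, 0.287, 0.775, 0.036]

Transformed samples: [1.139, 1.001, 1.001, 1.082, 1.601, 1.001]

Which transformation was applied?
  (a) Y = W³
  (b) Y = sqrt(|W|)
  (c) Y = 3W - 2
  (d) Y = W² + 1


Checking option (d) Y = W² + 1:
  W = 0.372 -> Y = 1.139 ✓
  W = 0.037 -> Y = 1.001 ✓
  W = 0.026 -> Y = 1.001 ✓
All samples match this transformation.

(d) W² + 1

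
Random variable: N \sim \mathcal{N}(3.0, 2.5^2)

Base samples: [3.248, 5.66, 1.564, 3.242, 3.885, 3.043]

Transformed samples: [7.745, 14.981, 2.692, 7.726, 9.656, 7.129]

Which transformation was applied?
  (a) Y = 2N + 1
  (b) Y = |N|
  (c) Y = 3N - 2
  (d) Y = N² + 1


Checking option (c) Y = 3N - 2:
  N = 3.248 -> Y = 7.745 ✓
  N = 5.66 -> Y = 14.981 ✓
  N = 1.564 -> Y = 2.692 ✓
All samples match this transformation.

(c) 3N - 2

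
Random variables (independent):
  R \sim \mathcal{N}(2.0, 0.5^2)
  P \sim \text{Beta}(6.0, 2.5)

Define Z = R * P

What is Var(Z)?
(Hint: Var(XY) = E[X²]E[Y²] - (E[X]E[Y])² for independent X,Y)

Var(XY) = E[X²]E[Y²] - (E[X]E[Y])²
E[R] = 2, Var(R) = 0.25
E[P] = 0.70588235, Var(P) = 0.021853943
E[R²] = 0.25 + 2² = 4.25
E[P²] = 0.021853943 + 0.70588235² = 0.52012384
Var(Z) = 4.25*0.52012384 - (2*0.70588235)²
= 2.2105263 - 1.9930796 = 0.21744673

0.21744673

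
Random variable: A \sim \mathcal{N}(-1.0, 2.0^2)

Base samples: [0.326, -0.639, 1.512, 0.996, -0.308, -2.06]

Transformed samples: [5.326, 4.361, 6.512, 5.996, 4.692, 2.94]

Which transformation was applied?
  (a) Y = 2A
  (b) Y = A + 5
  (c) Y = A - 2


Checking option (b) Y = A + 5:
  A = 0.326 -> Y = 5.326 ✓
  A = -0.639 -> Y = 4.361 ✓
  A = 1.512 -> Y = 6.512 ✓
All samples match this transformation.

(b) A + 5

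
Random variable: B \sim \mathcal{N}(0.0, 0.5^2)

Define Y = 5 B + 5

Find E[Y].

For Y = 5B + 5:
E[Y] = 5 * E[B] + 5
E[B] = 0.0 = 0
E[Y] = 5 * 0 + 5 = 5

5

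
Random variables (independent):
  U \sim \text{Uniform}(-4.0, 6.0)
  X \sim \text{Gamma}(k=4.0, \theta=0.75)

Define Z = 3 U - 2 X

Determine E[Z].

E[Z] = 3*E[U] - 2*E[X]
E[U] = 1
E[X] = 3
E[Z] = 3*1 - 2*3 = -3

-3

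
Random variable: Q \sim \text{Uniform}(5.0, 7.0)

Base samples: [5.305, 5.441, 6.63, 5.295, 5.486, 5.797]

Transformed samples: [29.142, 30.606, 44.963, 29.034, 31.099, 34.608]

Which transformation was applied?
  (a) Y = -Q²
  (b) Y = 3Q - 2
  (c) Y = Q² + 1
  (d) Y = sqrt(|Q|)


Checking option (c) Y = Q² + 1:
  Q = 5.305 -> Y = 29.142 ✓
  Q = 5.441 -> Y = 30.606 ✓
  Q = 6.63 -> Y = 44.963 ✓
All samples match this transformation.

(c) Q² + 1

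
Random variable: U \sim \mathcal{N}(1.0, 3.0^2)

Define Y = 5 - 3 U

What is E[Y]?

For Y = -3U + 5:
E[Y] = -3 * E[U] + 5
E[U] = 1.0 = 1
E[Y] = -3 * 1 + 5 = 2

2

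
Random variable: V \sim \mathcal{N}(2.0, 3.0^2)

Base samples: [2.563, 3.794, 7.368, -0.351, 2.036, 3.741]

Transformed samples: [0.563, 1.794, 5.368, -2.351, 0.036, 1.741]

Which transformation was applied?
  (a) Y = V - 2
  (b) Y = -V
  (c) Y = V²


Checking option (a) Y = V - 2:
  V = 2.563 -> Y = 0.563 ✓
  V = 3.794 -> Y = 1.794 ✓
  V = 7.368 -> Y = 5.368 ✓
All samples match this transformation.

(a) V - 2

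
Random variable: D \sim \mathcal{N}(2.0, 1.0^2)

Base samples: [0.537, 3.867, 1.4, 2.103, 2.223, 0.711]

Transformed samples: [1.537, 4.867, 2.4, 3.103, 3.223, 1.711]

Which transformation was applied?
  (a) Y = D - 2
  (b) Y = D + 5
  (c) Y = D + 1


Checking option (c) Y = D + 1:
  D = 0.537 -> Y = 1.537 ✓
  D = 3.867 -> Y = 4.867 ✓
  D = 1.4 -> Y = 2.4 ✓
All samples match this transformation.

(c) D + 1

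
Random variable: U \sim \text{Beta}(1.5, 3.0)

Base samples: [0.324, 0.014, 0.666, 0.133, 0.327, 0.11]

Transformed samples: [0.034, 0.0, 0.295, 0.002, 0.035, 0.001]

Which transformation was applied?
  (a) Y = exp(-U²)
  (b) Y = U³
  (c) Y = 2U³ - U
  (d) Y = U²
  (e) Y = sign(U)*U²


Checking option (b) Y = U³:
  U = 0.324 -> Y = 0.034 ✓
  U = 0.014 -> Y = 0.0 ✓
  U = 0.666 -> Y = 0.295 ✓
All samples match this transformation.

(b) U³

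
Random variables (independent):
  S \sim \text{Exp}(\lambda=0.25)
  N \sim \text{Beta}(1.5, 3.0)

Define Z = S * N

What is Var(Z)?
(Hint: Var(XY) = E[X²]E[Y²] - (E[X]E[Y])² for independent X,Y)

Var(XY) = E[X²]E[Y²] - (E[X]E[Y])²
E[S] = 4, Var(S) = 16
E[N] = 0.33333333, Var(N) = 0.04040404
E[S²] = 16 + 4² = 32
E[N²] = 0.04040404 + 0.33333333² = 0.15151515
Var(Z) = 32*0.15151515 - (4*0.33333333)²
= 4.8484848 - 1.7777778 = 3.0707071

3.0707071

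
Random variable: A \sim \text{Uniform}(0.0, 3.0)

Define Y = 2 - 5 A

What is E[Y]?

For Y = -5A + 2:
E[Y] = -5 * E[A] + 2
E[A] = (0 + 3)/2 = 1.5
E[Y] = -5 * 1.5 + 2 = -5.5

-5.5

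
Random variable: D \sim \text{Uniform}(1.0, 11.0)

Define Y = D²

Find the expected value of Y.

Using E[X²] = Var(X) + (E[X])²:
E[D] = 6
Var(D) = (11 - 1)^2/12 = 8.3333333
E[D²] = 8.3333333 + 6² = 8.3333333 + 36 = 44.333333

44.333333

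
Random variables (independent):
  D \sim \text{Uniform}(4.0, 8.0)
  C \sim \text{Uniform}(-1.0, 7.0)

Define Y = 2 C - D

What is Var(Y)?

For independent RVs: Var(aX + bY) = a²Var(X) + b²Var(Y)
Var(D) = 1.3333333
Var(C) = 5.3333333
Var(Y) = (-1)²*1.3333333 + 2²*5.3333333
= 1*1.3333333 + 4*5.3333333 = 22.666667

22.666667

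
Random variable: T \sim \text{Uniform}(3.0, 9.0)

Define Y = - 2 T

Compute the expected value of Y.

For Y = -2T:
E[Y] = -2 * E[T]
E[T] = (3 + 9)/2 = 6
E[Y] = -2 * 6 = -12

-12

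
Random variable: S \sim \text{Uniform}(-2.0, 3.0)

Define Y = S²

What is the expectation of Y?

E[S²] = Var(S) + (E[S])² = 2.0833333 + 0.25 = 2.3333333

2.3333333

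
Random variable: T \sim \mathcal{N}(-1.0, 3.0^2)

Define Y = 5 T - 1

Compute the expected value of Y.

For Y = 5T - 1:
E[Y] = 5 * E[T] - 1
E[T] = -1.0 = -1
E[Y] = 5 * (-1) - 1 = -6

-6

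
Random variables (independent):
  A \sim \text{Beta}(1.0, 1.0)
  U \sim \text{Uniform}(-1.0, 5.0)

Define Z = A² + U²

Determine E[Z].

E[Z] = E[A²] + E[U²]
E[A²] = Var(A) + E[A]² = 0.083333333 + 0.25 = 0.33333333
E[U²] = Var(U) + E[U]² = 3 + 4 = 7
E[Z] = 0.33333333 + 7 = 7.3333333

7.3333333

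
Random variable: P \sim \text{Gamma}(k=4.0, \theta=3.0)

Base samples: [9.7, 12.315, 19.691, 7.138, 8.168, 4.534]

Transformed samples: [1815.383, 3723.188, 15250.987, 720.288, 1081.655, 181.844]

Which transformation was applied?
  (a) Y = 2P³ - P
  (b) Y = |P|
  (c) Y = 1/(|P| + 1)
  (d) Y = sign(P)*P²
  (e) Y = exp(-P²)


Checking option (a) Y = 2P³ - P:
  P = 9.7 -> Y = 1815.383 ✓
  P = 12.315 -> Y = 3723.188 ✓
  P = 19.691 -> Y = 15250.987 ✓
All samples match this transformation.

(a) 2P³ - P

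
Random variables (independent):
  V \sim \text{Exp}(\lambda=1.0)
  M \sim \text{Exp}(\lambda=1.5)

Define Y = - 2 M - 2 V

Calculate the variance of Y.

For independent RVs: Var(aX + bY) = a²Var(X) + b²Var(Y)
Var(V) = 1
Var(M) = 0.44444444
Var(Y) = (-2)²*1 + (-2)²*0.44444444
= 4*1 + 4*0.44444444 = 5.7777778

5.7777778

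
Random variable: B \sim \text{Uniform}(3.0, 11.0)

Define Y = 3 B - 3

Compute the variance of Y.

For Y = aB + b: Var(Y) = a² * Var(B)
Var(B) = (11 - 3)^2/12 = 5.3333333
Var(Y) = 3² * 5.3333333 = 9 * 5.3333333 = 48

48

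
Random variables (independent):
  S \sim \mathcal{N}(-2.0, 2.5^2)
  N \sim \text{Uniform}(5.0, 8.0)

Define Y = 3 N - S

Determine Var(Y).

For independent RVs: Var(aX + bY) = a²Var(X) + b²Var(Y)
Var(S) = 6.25
Var(N) = 0.75
Var(Y) = (-1)²*6.25 + 3²*0.75
= 1*6.25 + 9*0.75 = 13

13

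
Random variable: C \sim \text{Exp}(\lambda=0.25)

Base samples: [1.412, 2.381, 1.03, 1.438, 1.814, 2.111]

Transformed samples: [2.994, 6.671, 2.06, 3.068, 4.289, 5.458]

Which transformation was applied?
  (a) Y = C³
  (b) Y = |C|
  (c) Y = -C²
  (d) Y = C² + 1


Checking option (d) Y = C² + 1:
  C = 1.412 -> Y = 2.994 ✓
  C = 2.381 -> Y = 6.671 ✓
  C = 1.03 -> Y = 2.06 ✓
All samples match this transformation.

(d) C² + 1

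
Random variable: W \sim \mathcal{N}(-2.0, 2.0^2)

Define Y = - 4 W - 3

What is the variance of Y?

For Y = aW + b: Var(Y) = a² * Var(W)
Var(W) = 2.0^2 = 4
Var(Y) = (-4)² * 4 = 16 * 4 = 64

64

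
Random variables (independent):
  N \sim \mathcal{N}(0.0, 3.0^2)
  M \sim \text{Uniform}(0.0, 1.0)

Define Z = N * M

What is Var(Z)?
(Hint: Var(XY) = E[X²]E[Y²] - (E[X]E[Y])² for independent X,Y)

Var(XY) = E[X²]E[Y²] - (E[X]E[Y])²
E[N] = 0, Var(N) = 9
E[M] = 0.5, Var(M) = 0.083333333
E[N²] = 9 + 0² = 9
E[M²] = 0.083333333 + 0.5² = 0.33333333
Var(Z) = 9*0.33333333 - (0*0.5)²
= 3 - 0 = 3

3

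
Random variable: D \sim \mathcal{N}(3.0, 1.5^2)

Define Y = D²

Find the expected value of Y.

Using E[X²] = Var(X) + (E[X])²:
E[D] = 3
Var(D) = 1.5^2 = 2.25
E[D²] = 2.25 + 3² = 2.25 + 9 = 11.25

11.25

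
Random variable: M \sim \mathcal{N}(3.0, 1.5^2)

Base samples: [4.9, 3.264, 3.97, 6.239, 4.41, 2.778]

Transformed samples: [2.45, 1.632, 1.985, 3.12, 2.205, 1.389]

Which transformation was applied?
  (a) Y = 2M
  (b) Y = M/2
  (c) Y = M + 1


Checking option (b) Y = M/2:
  M = 4.9 -> Y = 2.45 ✓
  M = 3.264 -> Y = 1.632 ✓
  M = 3.97 -> Y = 1.985 ✓
All samples match this transformation.

(b) M/2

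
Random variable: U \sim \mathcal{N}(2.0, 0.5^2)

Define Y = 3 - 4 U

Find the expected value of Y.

For Y = -4U + 3:
E[Y] = -4 * E[U] + 3
E[U] = 2.0 = 2
E[Y] = -4 * 2 + 3 = -5

-5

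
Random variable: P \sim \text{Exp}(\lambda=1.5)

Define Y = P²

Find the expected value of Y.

E[P²] = Var(P) + (E[P])² = 0.44444444 + 0.44444444 = 0.88888889

0.88888889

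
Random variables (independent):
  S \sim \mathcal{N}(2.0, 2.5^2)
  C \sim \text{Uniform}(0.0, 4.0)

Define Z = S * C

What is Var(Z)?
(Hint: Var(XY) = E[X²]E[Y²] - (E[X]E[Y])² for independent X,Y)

Var(XY) = E[X²]E[Y²] - (E[X]E[Y])²
E[S] = 2, Var(S) = 6.25
E[C] = 2, Var(C) = 1.3333333
E[S²] = 6.25 + 2² = 10.25
E[C²] = 1.3333333 + 2² = 5.3333333
Var(Z) = 10.25*5.3333333 - (2*2)²
= 54.666667 - 16 = 38.666667

38.666667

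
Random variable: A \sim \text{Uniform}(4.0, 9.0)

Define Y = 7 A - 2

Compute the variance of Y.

For Y = aA + b: Var(Y) = a² * Var(A)
Var(A) = (9 - 4)^2/12 = 2.0833333
Var(Y) = 7² * 2.0833333 = 49 * 2.0833333 = 102.08333

102.08333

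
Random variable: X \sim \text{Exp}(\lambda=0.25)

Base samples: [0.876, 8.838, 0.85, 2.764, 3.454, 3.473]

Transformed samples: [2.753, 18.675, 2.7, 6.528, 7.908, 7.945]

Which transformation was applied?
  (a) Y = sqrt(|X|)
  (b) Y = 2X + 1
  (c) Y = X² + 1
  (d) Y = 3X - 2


Checking option (b) Y = 2X + 1:
  X = 0.876 -> Y = 2.753 ✓
  X = 8.838 -> Y = 18.675 ✓
  X = 0.85 -> Y = 2.7 ✓
All samples match this transformation.

(b) 2X + 1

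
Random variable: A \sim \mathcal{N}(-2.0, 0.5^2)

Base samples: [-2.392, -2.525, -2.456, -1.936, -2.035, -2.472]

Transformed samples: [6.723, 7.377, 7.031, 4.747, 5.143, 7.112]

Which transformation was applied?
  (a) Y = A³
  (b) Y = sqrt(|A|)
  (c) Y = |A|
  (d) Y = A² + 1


Checking option (d) Y = A² + 1:
  A = -2.392 -> Y = 6.723 ✓
  A = -2.525 -> Y = 7.377 ✓
  A = -2.456 -> Y = 7.031 ✓
All samples match this transformation.

(d) A² + 1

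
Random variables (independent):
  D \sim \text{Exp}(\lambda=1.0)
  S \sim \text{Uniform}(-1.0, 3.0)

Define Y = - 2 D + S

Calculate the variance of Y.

For independent RVs: Var(aX + bY) = a²Var(X) + b²Var(Y)
Var(D) = 1
Var(S) = 1.3333333
Var(Y) = (-2)²*1 + 1²*1.3333333
= 4*1 + 1*1.3333333 = 5.3333333

5.3333333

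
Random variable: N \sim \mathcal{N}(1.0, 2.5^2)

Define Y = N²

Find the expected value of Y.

Using E[X²] = Var(X) + (E[X])²:
E[N] = 1
Var(N) = 2.5^2 = 6.25
E[N²] = 6.25 + 1² = 6.25 + 1 = 7.25

7.25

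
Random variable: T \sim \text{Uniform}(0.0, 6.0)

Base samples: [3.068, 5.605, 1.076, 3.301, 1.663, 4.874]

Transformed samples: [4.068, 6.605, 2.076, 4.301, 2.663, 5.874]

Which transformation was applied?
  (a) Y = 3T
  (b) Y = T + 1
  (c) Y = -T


Checking option (b) Y = T + 1:
  T = 3.068 -> Y = 4.068 ✓
  T = 5.605 -> Y = 6.605 ✓
  T = 1.076 -> Y = 2.076 ✓
All samples match this transformation.

(b) T + 1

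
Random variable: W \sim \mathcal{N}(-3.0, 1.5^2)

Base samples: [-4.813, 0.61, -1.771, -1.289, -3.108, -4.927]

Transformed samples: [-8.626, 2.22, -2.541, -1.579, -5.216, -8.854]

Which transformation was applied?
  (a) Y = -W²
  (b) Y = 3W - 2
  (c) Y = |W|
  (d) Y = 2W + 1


Checking option (d) Y = 2W + 1:
  W = -4.813 -> Y = -8.626 ✓
  W = 0.61 -> Y = 2.22 ✓
  W = -1.771 -> Y = -2.541 ✓
All samples match this transformation.

(d) 2W + 1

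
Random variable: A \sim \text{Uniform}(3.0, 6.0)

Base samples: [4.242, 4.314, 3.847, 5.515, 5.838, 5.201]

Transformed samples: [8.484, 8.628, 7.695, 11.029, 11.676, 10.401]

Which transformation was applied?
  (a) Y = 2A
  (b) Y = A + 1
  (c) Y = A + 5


Checking option (a) Y = 2A:
  A = 4.242 -> Y = 8.484 ✓
  A = 4.314 -> Y = 8.628 ✓
  A = 3.847 -> Y = 7.695 ✓
All samples match this transformation.

(a) 2A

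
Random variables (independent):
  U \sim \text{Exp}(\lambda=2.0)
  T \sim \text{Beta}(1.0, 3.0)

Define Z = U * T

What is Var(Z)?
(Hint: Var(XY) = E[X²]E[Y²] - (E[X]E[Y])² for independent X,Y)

Var(XY) = E[X²]E[Y²] - (E[X]E[Y])²
E[U] = 0.5, Var(U) = 0.25
E[T] = 0.25, Var(T) = 0.0375
E[U²] = 0.25 + 0.5² = 0.5
E[T²] = 0.0375 + 0.25² = 0.1
Var(Z) = 0.5*0.1 - (0.5*0.25)²
= 0.05 - 0.015625 = 0.034375

0.034375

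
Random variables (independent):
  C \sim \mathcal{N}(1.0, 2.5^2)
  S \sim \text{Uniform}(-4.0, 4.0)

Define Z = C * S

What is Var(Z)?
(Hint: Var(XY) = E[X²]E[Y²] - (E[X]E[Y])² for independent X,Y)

Var(XY) = E[X²]E[Y²] - (E[X]E[Y])²
E[C] = 1, Var(C) = 6.25
E[S] = 0, Var(S) = 5.3333333
E[C²] = 6.25 + 1² = 7.25
E[S²] = 5.3333333 + 0² = 5.3333333
Var(Z) = 7.25*5.3333333 - (1*0)²
= 38.666667 - 0 = 38.666667

38.666667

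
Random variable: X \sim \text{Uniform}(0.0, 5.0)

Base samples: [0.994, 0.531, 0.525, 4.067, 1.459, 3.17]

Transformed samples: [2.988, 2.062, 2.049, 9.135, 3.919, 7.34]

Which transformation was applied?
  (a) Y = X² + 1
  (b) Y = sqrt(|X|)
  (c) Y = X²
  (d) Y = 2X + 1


Checking option (d) Y = 2X + 1:
  X = 0.994 -> Y = 2.988 ✓
  X = 0.531 -> Y = 2.062 ✓
  X = 0.525 -> Y = 2.049 ✓
All samples match this transformation.

(d) 2X + 1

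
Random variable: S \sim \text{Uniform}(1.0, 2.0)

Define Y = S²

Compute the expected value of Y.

Using E[X²] = Var(X) + (E[X])²:
E[S] = 1.5
Var(S) = (2 - 1)^2/12 = 0.083333333
E[S²] = 0.083333333 + 1.5² = 0.083333333 + 2.25 = 2.3333333

2.3333333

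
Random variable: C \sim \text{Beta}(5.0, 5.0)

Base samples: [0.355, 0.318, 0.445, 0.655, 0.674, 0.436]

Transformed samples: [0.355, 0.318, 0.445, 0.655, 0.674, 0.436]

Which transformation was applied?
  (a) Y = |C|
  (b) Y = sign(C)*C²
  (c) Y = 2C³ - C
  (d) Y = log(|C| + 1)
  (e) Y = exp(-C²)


Checking option (a) Y = |C|:
  C = 0.355 -> Y = 0.355 ✓
  C = 0.318 -> Y = 0.318 ✓
  C = 0.445 -> Y = 0.445 ✓
All samples match this transformation.

(a) |C|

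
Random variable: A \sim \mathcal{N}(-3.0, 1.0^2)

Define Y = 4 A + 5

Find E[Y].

For Y = 4A + 5:
E[Y] = 4 * E[A] + 5
E[A] = -3.0 = -3
E[Y] = 4 * (-3) + 5 = -7

-7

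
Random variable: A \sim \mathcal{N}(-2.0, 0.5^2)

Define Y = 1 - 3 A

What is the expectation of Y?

For Y = -3A + 1:
E[Y] = -3 * E[A] + 1
E[A] = -2.0 = -2
E[Y] = -3 * (-2) + 1 = 7

7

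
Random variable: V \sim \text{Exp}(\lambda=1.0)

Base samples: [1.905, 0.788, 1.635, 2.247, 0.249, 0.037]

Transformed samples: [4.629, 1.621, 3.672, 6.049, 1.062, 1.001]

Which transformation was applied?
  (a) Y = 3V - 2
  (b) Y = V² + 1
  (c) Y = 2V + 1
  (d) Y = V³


Checking option (b) Y = V² + 1:
  V = 1.905 -> Y = 4.629 ✓
  V = 0.788 -> Y = 1.621 ✓
  V = 1.635 -> Y = 3.672 ✓
All samples match this transformation.

(b) V² + 1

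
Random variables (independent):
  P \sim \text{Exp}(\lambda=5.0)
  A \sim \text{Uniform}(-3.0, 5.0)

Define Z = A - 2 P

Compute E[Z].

E[Z] = -2*E[P] + 1*E[A]
E[P] = 0.2
E[A] = 1
E[Z] = -2*0.2 + 1*1 = 0.6

0.6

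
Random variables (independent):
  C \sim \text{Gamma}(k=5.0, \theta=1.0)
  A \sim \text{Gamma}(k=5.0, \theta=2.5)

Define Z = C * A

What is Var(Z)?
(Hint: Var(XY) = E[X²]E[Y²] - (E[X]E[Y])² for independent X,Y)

Var(XY) = E[X²]E[Y²] - (E[X]E[Y])²
E[C] = 5, Var(C) = 5
E[A] = 12.5, Var(A) = 31.25
E[C²] = 5 + 5² = 30
E[A²] = 31.25 + 12.5² = 187.5
Var(Z) = 30*187.5 - (5*12.5)²
= 5625 - 3906.25 = 1718.75

1718.75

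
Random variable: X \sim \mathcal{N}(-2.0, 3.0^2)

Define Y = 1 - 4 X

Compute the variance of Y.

For Y = aX + b: Var(Y) = a² * Var(X)
Var(X) = 3.0^2 = 9
Var(Y) = (-4)² * 9 = 16 * 9 = 144

144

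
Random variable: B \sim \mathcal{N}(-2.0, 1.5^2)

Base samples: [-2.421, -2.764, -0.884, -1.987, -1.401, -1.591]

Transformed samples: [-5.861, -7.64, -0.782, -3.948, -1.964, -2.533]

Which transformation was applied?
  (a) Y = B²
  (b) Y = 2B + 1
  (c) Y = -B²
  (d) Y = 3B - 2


Checking option (c) Y = -B²:
  B = -2.421 -> Y = -5.861 ✓
  B = -2.764 -> Y = -7.64 ✓
  B = -0.884 -> Y = -0.782 ✓
All samples match this transformation.

(c) -B²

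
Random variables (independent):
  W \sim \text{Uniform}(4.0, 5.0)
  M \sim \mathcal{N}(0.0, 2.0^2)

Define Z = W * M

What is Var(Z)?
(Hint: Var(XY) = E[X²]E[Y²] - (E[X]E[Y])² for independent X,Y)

Var(XY) = E[X²]E[Y²] - (E[X]E[Y])²
E[W] = 4.5, Var(W) = 0.083333333
E[M] = 0, Var(M) = 4
E[W²] = 0.083333333 + 4.5² = 20.333333
E[M²] = 4 + 0² = 4
Var(Z) = 20.333333*4 - (4.5*0)²
= 81.333333 - 0 = 81.333333

81.333333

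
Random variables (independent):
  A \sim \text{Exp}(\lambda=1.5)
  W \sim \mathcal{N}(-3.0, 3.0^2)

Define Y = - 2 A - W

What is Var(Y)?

For independent RVs: Var(aX + bY) = a²Var(X) + b²Var(Y)
Var(A) = 0.44444444
Var(W) = 9
Var(Y) = (-2)²*0.44444444 + (-1)²*9
= 4*0.44444444 + 1*9 = 10.777778

10.777778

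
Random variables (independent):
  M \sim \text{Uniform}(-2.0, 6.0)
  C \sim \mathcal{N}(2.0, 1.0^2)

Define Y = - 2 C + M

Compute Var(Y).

For independent RVs: Var(aX + bY) = a²Var(X) + b²Var(Y)
Var(M) = 5.3333333
Var(C) = 1
Var(Y) = 1²*5.3333333 + (-2)²*1
= 1*5.3333333 + 4*1 = 9.3333333

9.3333333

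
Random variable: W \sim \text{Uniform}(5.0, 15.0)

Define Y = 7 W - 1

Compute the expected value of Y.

For Y = 7W - 1:
E[Y] = 7 * E[W] - 1
E[W] = (5 + 15)/2 = 10
E[Y] = 7 * 10 - 1 = 69

69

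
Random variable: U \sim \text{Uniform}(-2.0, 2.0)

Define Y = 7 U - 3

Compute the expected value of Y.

For Y = 7U - 3:
E[Y] = 7 * E[U] - 3
E[U] = (-2 + 2)/2 = 0
E[Y] = 7 * 0 - 3 = -3

-3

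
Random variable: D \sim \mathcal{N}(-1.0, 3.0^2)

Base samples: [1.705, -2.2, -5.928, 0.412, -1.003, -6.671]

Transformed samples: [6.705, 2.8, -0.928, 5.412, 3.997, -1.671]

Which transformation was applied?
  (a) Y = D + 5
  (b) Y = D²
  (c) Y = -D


Checking option (a) Y = D + 5:
  D = 1.705 -> Y = 6.705 ✓
  D = -2.2 -> Y = 2.8 ✓
  D = -5.928 -> Y = -0.928 ✓
All samples match this transformation.

(a) D + 5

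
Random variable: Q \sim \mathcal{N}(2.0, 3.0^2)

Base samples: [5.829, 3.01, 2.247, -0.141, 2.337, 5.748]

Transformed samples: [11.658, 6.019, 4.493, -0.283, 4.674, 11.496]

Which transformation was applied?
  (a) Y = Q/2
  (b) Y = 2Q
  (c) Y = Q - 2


Checking option (b) Y = 2Q:
  Q = 5.829 -> Y = 11.658 ✓
  Q = 3.01 -> Y = 6.019 ✓
  Q = 2.247 -> Y = 4.493 ✓
All samples match this transformation.

(b) 2Q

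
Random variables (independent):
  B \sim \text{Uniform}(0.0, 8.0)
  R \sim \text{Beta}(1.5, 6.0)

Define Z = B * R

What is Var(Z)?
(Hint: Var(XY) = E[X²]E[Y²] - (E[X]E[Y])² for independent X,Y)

Var(XY) = E[X²]E[Y²] - (E[X]E[Y])²
E[B] = 4, Var(B) = 5.3333333
E[R] = 0.2, Var(R) = 0.018823529
E[B²] = 5.3333333 + 4² = 21.333333
E[R²] = 0.018823529 + 0.2² = 0.058823529
Var(Z) = 21.333333*0.058823529 - (4*0.2)²
= 1.254902 - 0.64 = 0.61490196

0.61490196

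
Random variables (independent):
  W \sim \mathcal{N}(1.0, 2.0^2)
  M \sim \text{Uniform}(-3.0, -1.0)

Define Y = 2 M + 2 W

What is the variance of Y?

For independent RVs: Var(aX + bY) = a²Var(X) + b²Var(Y)
Var(W) = 4
Var(M) = 0.33333333
Var(Y) = 2²*4 + 2²*0.33333333
= 4*4 + 4*0.33333333 = 17.333333

17.333333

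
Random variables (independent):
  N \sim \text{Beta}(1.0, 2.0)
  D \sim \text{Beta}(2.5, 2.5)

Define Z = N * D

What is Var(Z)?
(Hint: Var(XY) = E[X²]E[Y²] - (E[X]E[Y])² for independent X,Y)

Var(XY) = E[X²]E[Y²] - (E[X]E[Y])²
E[N] = 0.33333333, Var(N) = 0.055555556
E[D] = 0.5, Var(D) = 0.041666667
E[N²] = 0.055555556 + 0.33333333² = 0.16666667
E[D²] = 0.041666667 + 0.5² = 0.29166667
Var(Z) = 0.16666667*0.29166667 - (0.33333333*0.5)²
= 0.048611111 - 0.027777778 = 0.020833333

0.020833333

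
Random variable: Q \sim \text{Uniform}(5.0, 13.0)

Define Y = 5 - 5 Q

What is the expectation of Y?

For Y = -5Q + 5:
E[Y] = -5 * E[Q] + 5
E[Q] = (5 + 13)/2 = 9
E[Y] = -5 * 9 + 5 = -40

-40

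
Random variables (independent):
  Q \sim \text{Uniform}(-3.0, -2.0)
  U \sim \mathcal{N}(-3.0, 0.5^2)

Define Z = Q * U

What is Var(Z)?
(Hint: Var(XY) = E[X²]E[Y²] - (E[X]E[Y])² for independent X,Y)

Var(XY) = E[X²]E[Y²] - (E[X]E[Y])²
E[Q] = -2.5, Var(Q) = 0.083333333
E[U] = -3, Var(U) = 0.25
E[Q²] = 0.083333333 + (-2.5)² = 6.3333333
E[U²] = 0.25 + (-3)² = 9.25
Var(Z) = 6.3333333*9.25 - (-2.5*(-3))²
= 58.583333 - 56.25 = 2.3333333

2.3333333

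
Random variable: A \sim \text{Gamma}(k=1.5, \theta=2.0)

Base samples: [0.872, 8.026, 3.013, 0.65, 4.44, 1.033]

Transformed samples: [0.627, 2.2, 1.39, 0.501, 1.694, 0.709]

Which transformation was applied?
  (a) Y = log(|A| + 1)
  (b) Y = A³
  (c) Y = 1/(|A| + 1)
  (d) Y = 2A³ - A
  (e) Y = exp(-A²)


Checking option (a) Y = log(|A| + 1):
  A = 0.872 -> Y = 0.627 ✓
  A = 8.026 -> Y = 2.2 ✓
  A = 3.013 -> Y = 1.39 ✓
All samples match this transformation.

(a) log(|A| + 1)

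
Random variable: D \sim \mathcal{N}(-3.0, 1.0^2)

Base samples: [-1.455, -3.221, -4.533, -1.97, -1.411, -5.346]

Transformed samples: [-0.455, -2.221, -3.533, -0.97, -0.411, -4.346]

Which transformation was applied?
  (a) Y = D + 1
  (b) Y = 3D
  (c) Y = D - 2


Checking option (a) Y = D + 1:
  D = -1.455 -> Y = -0.455 ✓
  D = -3.221 -> Y = -2.221 ✓
  D = -4.533 -> Y = -3.533 ✓
All samples match this transformation.

(a) D + 1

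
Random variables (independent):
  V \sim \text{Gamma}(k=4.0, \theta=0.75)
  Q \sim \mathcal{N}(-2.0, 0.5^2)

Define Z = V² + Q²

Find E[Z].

E[Z] = E[V²] + E[Q²]
E[V²] = Var(V) + E[V]² = 2.25 + 9 = 11.25
E[Q²] = Var(Q) + E[Q]² = 0.25 + 4 = 4.25
E[Z] = 11.25 + 4.25 = 15.5

15.5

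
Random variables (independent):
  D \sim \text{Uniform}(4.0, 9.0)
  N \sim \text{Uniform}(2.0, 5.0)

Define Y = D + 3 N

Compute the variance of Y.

For independent RVs: Var(aX + bY) = a²Var(X) + b²Var(Y)
Var(D) = 2.0833333
Var(N) = 0.75
Var(Y) = 1²*2.0833333 + 3²*0.75
= 1*2.0833333 + 9*0.75 = 8.8333333

8.8333333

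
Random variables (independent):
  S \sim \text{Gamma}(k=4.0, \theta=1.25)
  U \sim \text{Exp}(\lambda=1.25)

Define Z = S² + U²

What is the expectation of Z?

E[Z] = E[S²] + E[U²]
E[S²] = Var(S) + E[S]² = 6.25 + 25 = 31.25
E[U²] = Var(U) + E[U]² = 0.64 + 0.64 = 1.28
E[Z] = 31.25 + 1.28 = 32.53

32.53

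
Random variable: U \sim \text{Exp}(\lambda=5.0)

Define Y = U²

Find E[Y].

E[U²] = Var(U) + (E[U])² = 0.04 + 0.04 = 0.08

0.08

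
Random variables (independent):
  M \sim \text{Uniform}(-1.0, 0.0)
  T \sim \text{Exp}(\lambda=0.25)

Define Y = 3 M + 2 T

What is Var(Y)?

For independent RVs: Var(aX + bY) = a²Var(X) + b²Var(Y)
Var(M) = 0.083333333
Var(T) = 16
Var(Y) = 3²*0.083333333 + 2²*16
= 9*0.083333333 + 4*16 = 64.75

64.75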